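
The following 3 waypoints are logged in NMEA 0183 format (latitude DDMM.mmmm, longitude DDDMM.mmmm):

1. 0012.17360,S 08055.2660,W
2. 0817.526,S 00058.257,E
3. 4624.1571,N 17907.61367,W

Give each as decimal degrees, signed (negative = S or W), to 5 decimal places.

1. -0.20289, -80.92110
2. -8.29210, 0.97095
3. 46.40262, -179.12689

Point 1:
  φ: split at 2 digits → 00° and 12.1736′; 0 + 12.1736/60 = 0.202893
  S ⇒ negate
  Longitude: degrees = first 3 digits = 80, minutes = 55.266; 80 + 55.266/60 = 80.921100
  W → negative
Point 2:
  Lat: split at 2 digits → 08° and 17.526′; 8 + 17.526/60 = 8.292100
  hemisphere S, so the sign is −
  Longitude: split at 3 digits → 000° and 58.257′; 0 + 58.257/60 = 0.970950
  E → positive
Point 3:
  Lat: degrees = first 2 digits = 46, minutes = 24.1571; 46 + 24.1571/60 = 46.402618
  N → positive
  λ: degrees = first 3 digits = 179, minutes = 7.61367; 179 + 7.61367/60 = 179.126895
  hemisphere W, so the sign is −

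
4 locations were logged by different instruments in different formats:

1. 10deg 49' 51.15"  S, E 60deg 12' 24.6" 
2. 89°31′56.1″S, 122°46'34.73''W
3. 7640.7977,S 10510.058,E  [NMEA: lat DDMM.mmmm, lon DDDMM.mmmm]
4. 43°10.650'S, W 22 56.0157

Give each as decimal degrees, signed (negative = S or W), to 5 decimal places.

1. -10.83088, 60.20683
2. -89.53225, -122.77631
3. -76.67996, 105.16763
4. -43.17750, -22.93360

Point 1:
  φ: 49′ + 51.15″ = 49.85250′; 10 + 49.85250/60 = 10.830875
  S ⇒ negate
  λ: 12′ + 24.6″ = 12.41000′; 60 + 12.41000/60 = 60.206833
  E ⇒ keep positive
Point 2:
  Lat: 89 + 31/60 + 56.1/3600 = 89.532250
  S → negative
  Longitude: 122° + 46/60 + 34.73/3600 = 122 + 0.766667 + 0.009647 = 122.776314
  W ⇒ negate
Point 3:
  φ: split at 2 digits → 76° and 40.7977′; 76 + 40.7977/60 = 76.679962
  S → negative
  Lon: degrees = first 3 digits = 105, minutes = 10.058; 105 + 10.058/60 = 105.167633
  E → positive
Point 4:
  Lat: 10.65′ = 0.177500°; total 43.177500
  hemisphere S, so the sign is −
  λ: 56.0157′ = 0.933595°; total 22.933595
  W → negative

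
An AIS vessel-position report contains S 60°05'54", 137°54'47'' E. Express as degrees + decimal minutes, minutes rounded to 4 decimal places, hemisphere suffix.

φ: seconds/60 = 0.90000; minutes = 5 + 0.90000 = 5.900000
Longitude: 54 + 47/60 = 54.783333′

60° 5.9000′ S, 137° 54.7833′ E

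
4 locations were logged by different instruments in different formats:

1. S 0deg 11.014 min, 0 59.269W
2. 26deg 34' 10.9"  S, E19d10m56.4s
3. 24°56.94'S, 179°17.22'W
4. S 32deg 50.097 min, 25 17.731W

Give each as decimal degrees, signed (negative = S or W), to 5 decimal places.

Point 1:
  Latitude: 0 + 11.014/60 = 0.183567
  S ⇒ negate
  Lon: 59.269′ = 0.987817°; total 0.987817
  W → negative
Point 2:
  Lat: 34′ + 10.9″ = 34.18167′; 26 + 34.18167/60 = 26.569694
  S ⇒ negate
  Longitude: 19° + 10/60 + 56.4/3600 = 19 + 0.166667 + 0.015667 = 19.182333
  E ⇒ keep positive
Point 3:
  φ: 56.94′ = 0.949000°; total 24.949000
  S → negative
  Lon: 179 + 17.22/60 = 179.287000
  W ⇒ negate
Point 4:
  φ: 50.097′ = 0.834950°; total 32.834950
  S ⇒ negate
  Lon: 17.731′ = 0.295517°; total 25.295517
  hemisphere W, so the sign is −

1. -0.18357, -0.98782
2. -26.56969, 19.18233
3. -24.94900, -179.28700
4. -32.83495, -25.29552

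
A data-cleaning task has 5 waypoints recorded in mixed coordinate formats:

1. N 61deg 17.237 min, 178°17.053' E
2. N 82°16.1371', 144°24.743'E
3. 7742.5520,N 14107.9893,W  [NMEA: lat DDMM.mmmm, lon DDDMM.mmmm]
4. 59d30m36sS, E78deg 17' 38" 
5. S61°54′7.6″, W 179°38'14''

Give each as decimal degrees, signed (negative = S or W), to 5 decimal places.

Point 1:
  Latitude: 61 + 17.237/60 = 61.287283
  N ⇒ keep positive
  Longitude: 17.053′ = 0.284217°; total 178.284217
  E → positive
Point 2:
  Latitude: 16.1371′ = 0.268952°; total 82.268952
  N ⇒ keep positive
  Longitude: 144 + 24.743/60 = 144.412383
  E → positive
Point 3:
  φ: degrees = first 2 digits = 77, minutes = 42.552; 77 + 42.552/60 = 77.709200
  N → positive
  Longitude: split at 3 digits → 141° and 7.9893′; 141 + 7.9893/60 = 141.133155
  W → negative
Point 4:
  φ: 30′ + 36″ = 30.60000′; 59 + 30.60000/60 = 59.510000
  S → negative
  λ: 78° + 17/60 + 38/3600 = 78 + 0.283333 + 0.010556 = 78.293889
  E → positive
Point 5:
  Lat: 61° + 54/60 + 7.6/3600 = 61 + 0.900000 + 0.002111 = 61.902111
  S ⇒ negate
  Lon: 179° + 38/60 + 14/3600 = 179 + 0.633333 + 0.003889 = 179.637222
  hemisphere W, so the sign is −

1. 61.28728, 178.28422
2. 82.26895, 144.41238
3. 77.70920, -141.13316
4. -59.51000, 78.29389
5. -61.90211, -179.63722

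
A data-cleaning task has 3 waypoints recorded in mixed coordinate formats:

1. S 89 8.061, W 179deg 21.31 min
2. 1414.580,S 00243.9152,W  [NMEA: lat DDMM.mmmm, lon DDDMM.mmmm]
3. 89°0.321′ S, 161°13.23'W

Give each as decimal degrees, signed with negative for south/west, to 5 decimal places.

1. -89.13435, -179.35517
2. -14.24300, -2.73192
3. -89.00535, -161.22050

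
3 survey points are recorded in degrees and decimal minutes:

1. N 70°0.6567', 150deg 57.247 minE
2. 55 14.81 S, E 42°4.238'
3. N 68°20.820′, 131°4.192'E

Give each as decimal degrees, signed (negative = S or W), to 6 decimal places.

Point 1:
  φ: 70 + 0.6567/60 = 70.0109450
  N ⇒ keep positive
  λ: 57.247′ = 0.954117°; total 150.9541167
  E ⇒ keep positive
Point 2:
  Lat: 55 + 14.81/60 = 55.2468333
  hemisphere S, so the sign is −
  Lon: 42 + 4.238/60 = 42.0706333
  E ⇒ keep positive
Point 3:
  Lat: 68 + 20.82/60 = 68.3470000
  N ⇒ keep positive
  Lon: 131 + 4.192/60 = 131.0698667
  E ⇒ keep positive

1. 70.010945, 150.954117
2. -55.246833, 42.070633
3. 68.347000, 131.069867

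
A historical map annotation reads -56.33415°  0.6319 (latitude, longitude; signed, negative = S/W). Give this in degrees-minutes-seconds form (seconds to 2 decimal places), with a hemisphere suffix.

56°20′2.94″ S, 0°37′54.84″ E

Latitude is negative → S; |value| = 56.334150
Lat: 0.334150° → 20.04900′; 0.04900 × 60 = 2.9400″
Lon: 0.631900° → 37.91400′; 0.91400 × 60 = 54.8400″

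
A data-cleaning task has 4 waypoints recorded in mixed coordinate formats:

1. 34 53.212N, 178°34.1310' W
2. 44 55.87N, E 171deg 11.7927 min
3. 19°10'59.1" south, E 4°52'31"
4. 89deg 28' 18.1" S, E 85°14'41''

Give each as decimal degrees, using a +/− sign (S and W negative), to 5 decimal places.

1. 34.88687, -178.56885
2. 44.93117, 171.19655
3. -19.18308, 4.87528
4. -89.47169, 85.24472

Point 1:
  Latitude: 53.212′ = 0.886867°; total 34.886867
  N → positive
  λ: 178 + 34.131/60 = 178.568850
  hemisphere W, so the sign is −
Point 2:
  φ: 44 + 55.87/60 = 44.931167
  N → positive
  λ: 171 + 11.7927/60 = 171.196545
  E ⇒ keep positive
Point 3:
  φ: 19° + 10/60 + 59.1/3600 = 19 + 0.166667 + 0.016417 = 19.183083
  S ⇒ negate
  λ: 52′ + 31″ = 52.51667′; 4 + 52.51667/60 = 4.875278
  E ⇒ keep positive
Point 4:
  φ: 89° + 28/60 + 18.1/3600 = 89 + 0.466667 + 0.005028 = 89.471694
  S → negative
  Longitude: 85° + 14/60 + 41/3600 = 85 + 0.233333 + 0.011389 = 85.244722
  E ⇒ keep positive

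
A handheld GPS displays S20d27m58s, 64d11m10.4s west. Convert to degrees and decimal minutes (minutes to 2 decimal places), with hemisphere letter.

Lat: 27 + 58/60 = 27.9667′
Longitude: seconds/60 = 0.17333; minutes = 11 + 0.17333 = 11.1733

20° 27.97′ S, 64° 11.17′ W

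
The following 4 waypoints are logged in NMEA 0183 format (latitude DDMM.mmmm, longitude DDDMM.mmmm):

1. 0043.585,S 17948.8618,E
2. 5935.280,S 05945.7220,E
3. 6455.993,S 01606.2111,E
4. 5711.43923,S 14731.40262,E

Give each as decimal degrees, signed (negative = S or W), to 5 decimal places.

Point 1:
  φ: degrees = first 2 digits = 0, minutes = 43.585; 0 + 43.585/60 = 0.726417
  hemisphere S, so the sign is −
  Longitude: degrees = first 3 digits = 179, minutes = 48.8618; 179 + 48.8618/60 = 179.814363
  E → positive
Point 2:
  Latitude: degrees = first 2 digits = 59, minutes = 35.28; 59 + 35.28/60 = 59.588000
  hemisphere S, so the sign is −
  λ: split at 3 digits → 059° and 45.722′; 59 + 45.722/60 = 59.762033
  E ⇒ keep positive
Point 3:
  φ: degrees = first 2 digits = 64, minutes = 55.993; 64 + 55.993/60 = 64.933217
  S → negative
  λ: split at 3 digits → 016° and 6.2111′; 16 + 6.2111/60 = 16.103518
  E ⇒ keep positive
Point 4:
  φ: degrees = first 2 digits = 57, minutes = 11.43923; 57 + 11.43923/60 = 57.190654
  S → negative
  Lon: split at 3 digits → 147° and 31.40262′; 147 + 31.40262/60 = 147.523377
  E → positive

1. -0.72642, 179.81436
2. -59.58800, 59.76203
3. -64.93322, 16.10352
4. -57.19065, 147.52338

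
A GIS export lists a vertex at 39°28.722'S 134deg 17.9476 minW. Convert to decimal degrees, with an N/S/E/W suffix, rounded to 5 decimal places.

39.47870° S, 134.29913° W

φ: 39 + 28.722/60 = 39.478700
λ: 134 + 17.9476/60 = 134.299127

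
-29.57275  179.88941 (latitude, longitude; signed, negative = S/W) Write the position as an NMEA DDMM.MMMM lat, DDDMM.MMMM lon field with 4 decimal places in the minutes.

2934.3650,S / 17953.3646,E

Latitude is negative → S; |value| = 29.572750
Lat: fractional part 0.572750 → 34.365000 minutes
Longitude: fractional part 0.889410 → 53.364600 minutes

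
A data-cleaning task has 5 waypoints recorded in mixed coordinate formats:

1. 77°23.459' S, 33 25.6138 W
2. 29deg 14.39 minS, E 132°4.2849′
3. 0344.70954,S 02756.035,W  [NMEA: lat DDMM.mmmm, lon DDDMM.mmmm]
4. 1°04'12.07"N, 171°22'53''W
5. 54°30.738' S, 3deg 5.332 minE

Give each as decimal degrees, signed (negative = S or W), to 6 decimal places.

1. -77.390983, -33.426897
2. -29.239833, 132.071415
3. -3.745159, -27.933917
4. 1.070019, -171.381389
5. -54.512300, 3.088867

Point 1:
  φ: 77 + 23.459/60 = 77.3909833
  S → negative
  λ: 33 + 25.6138/60 = 33.4268967
  W ⇒ negate
Point 2:
  Latitude: 14.39′ = 0.239833°; total 29.2398333
  S ⇒ negate
  λ: 4.2849′ = 0.071415°; total 132.0714150
  E ⇒ keep positive
Point 3:
  φ: split at 2 digits → 03° and 44.70954′; 3 + 44.70954/60 = 3.7451590
  hemisphere S, so the sign is −
  λ: split at 3 digits → 027° and 56.035′; 27 + 56.035/60 = 27.9339167
  W → negative
Point 4:
  φ: 1 + 4/60 + 12.07/3600 = 1.0700194
  N → positive
  λ: 171° + 22/60 + 53/3600 = 171 + 0.366667 + 0.014722 = 171.3813889
  hemisphere W, so the sign is −
Point 5:
  Lat: 30.738′ = 0.512300°; total 54.5123000
  S ⇒ negate
  λ: 3 + 5.332/60 = 3.0888667
  E → positive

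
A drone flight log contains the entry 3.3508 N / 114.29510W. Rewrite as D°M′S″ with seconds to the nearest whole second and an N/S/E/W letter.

3°21′3″ N, 114°17′42″ W

φ: 0.350800 × 60 = 21.04800′ → 21′, remainder × 60 = 2.88″
Lon: 0.295100 × 60 = 17.70600′ → 17′, remainder × 60 = 42.36″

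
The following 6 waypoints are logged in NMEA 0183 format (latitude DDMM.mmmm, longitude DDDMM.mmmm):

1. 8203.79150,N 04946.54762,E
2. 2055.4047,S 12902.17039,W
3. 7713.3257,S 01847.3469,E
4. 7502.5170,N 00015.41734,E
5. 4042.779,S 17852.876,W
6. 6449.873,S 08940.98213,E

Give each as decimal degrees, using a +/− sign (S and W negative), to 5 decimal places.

1. 82.06319, 49.77579
2. -20.92341, -129.03617
3. -77.22210, 18.78912
4. 75.04195, 0.25696
5. -40.71298, -178.88127
6. -64.83122, 89.68304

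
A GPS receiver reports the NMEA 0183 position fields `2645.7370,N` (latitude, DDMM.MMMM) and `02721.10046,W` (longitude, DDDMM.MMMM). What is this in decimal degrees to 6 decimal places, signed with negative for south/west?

26.762283, -27.351674

Latitude: split at 2 digits → 26° and 45.737′; 26 + 45.737/60 = 26.7622833
N ⇒ keep positive
Longitude: split at 3 digits → 027° and 21.10046′; 27 + 21.10046/60 = 27.3516743
W ⇒ negate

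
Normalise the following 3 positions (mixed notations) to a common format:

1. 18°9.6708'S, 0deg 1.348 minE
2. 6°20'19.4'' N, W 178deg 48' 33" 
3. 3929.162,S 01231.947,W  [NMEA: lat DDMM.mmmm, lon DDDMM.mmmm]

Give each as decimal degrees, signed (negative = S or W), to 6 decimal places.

1. -18.161180, 0.022467
2. 6.338722, -178.809167
3. -39.486033, -12.532450

Point 1:
  Latitude: 9.6708′ = 0.161180°; total 18.1611800
  S ⇒ negate
  Longitude: 0 + 1.348/60 = 0.0224667
  E → positive
Point 2:
  Latitude: 20′ + 19.4″ = 20.32333′; 6 + 20.32333/60 = 6.3387222
  N ⇒ keep positive
  Longitude: 178 + 48/60 + 33/3600 = 178.8091667
  W ⇒ negate
Point 3:
  Latitude: degrees = first 2 digits = 39, minutes = 29.162; 39 + 29.162/60 = 39.4860333
  S ⇒ negate
  Lon: split at 3 digits → 012° and 31.947′; 12 + 31.947/60 = 12.5324500
  W ⇒ negate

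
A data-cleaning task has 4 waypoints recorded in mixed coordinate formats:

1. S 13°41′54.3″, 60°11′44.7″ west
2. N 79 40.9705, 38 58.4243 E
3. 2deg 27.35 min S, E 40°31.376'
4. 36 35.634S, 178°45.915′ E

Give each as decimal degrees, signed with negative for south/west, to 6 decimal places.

Point 1:
  Latitude: 41′ + 54.3″ = 41.90500′; 13 + 41.90500/60 = 13.6984167
  hemisphere S, so the sign is −
  Lon: 60 + 11/60 + 44.7/3600 = 60.1957500
  W → negative
Point 2:
  Lat: 40.9705′ = 0.682842°; total 79.6828417
  N → positive
  Lon: 58.4243′ = 0.973738°; total 38.9737383
  E → positive
Point 3:
  Latitude: 27.35′ = 0.455833°; total 2.4558333
  S ⇒ negate
  Longitude: 40 + 31.376/60 = 40.5229333
  E ⇒ keep positive
Point 4:
  Lat: 36 + 35.634/60 = 36.5939000
  S → negative
  λ: 45.915′ = 0.765250°; total 178.7652500
  E ⇒ keep positive

1. -13.698417, -60.195750
2. 79.682842, 38.973738
3. -2.455833, 40.522933
4. -36.593900, 178.765250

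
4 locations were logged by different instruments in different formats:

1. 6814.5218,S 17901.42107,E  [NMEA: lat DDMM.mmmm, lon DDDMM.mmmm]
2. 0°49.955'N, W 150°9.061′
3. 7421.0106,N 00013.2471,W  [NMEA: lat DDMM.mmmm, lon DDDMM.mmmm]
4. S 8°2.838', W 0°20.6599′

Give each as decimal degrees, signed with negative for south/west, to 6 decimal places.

Point 1:
  φ: split at 2 digits → 68° and 14.5218′; 68 + 14.5218/60 = 68.2420300
  hemisphere S, so the sign is −
  Lon: split at 3 digits → 179° and 1.42107′; 179 + 1.42107/60 = 179.0236845
  E ⇒ keep positive
Point 2:
  Latitude: 0 + 49.955/60 = 0.8325833
  N ⇒ keep positive
  Longitude: 9.061′ = 0.151017°; total 150.1510167
  W → negative
Point 3:
  Latitude: degrees = first 2 digits = 74, minutes = 21.0106; 74 + 21.0106/60 = 74.3501767
  N ⇒ keep positive
  Longitude: split at 3 digits → 000° and 13.2471′; 0 + 13.2471/60 = 0.2207850
  hemisphere W, so the sign is −
Point 4:
  φ: 8 + 2.838/60 = 8.0473000
  S → negative
  λ: 20.6599′ = 0.344332°; total 0.3443317
  W ⇒ negate

1. -68.242030, 179.023685
2. 0.832583, -150.151017
3. 74.350177, -0.220785
4. -8.047300, -0.344332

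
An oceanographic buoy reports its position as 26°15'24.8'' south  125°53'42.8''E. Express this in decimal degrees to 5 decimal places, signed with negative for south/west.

Latitude: 26 + 15/60 + 24.8/3600 = 26.256889
S ⇒ negate
Lon: 125° + 53/60 + 42.8/3600 = 125 + 0.883333 + 0.011889 = 125.895222
E ⇒ keep positive

-26.25689, 125.89522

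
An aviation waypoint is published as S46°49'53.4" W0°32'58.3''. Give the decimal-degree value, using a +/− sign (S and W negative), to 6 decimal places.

-46.831500, -0.549528

φ: 46 + 49/60 + 53.4/3600 = 46.8315000
S ⇒ negate
Longitude: 0 + 32/60 + 58.3/3600 = 0.5495278
W ⇒ negate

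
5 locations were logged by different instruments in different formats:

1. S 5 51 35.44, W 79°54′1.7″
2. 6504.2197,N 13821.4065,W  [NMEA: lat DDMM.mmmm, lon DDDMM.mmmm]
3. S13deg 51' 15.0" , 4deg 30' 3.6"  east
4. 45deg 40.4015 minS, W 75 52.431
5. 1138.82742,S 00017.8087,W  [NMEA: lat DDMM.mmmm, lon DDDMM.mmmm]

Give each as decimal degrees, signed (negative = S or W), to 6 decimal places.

1. -5.859844, -79.900472
2. 65.070328, -138.356775
3. -13.854167, 4.501000
4. -45.673358, -75.873850
5. -11.647124, -0.296812

Point 1:
  Lat: 5 + 51/60 + 35.44/3600 = 5.8598444
  S ⇒ negate
  Lon: 54′ + 1.7″ = 54.02833′; 79 + 54.02833/60 = 79.9004722
  W ⇒ negate
Point 2:
  Lat: degrees = first 2 digits = 65, minutes = 4.2197; 65 + 4.2197/60 = 65.0703283
  N → positive
  λ: degrees = first 3 digits = 138, minutes = 21.4065; 138 + 21.4065/60 = 138.3567750
  W → negative
Point 3:
  φ: 13° + 51/60 + 15/3600 = 13 + 0.850000 + 0.004167 = 13.8541667
  hemisphere S, so the sign is −
  λ: 4 + 30/60 + 3.6/3600 = 4.5010000
  E → positive
Point 4:
  Lat: 40.4015′ = 0.673358°; total 45.6733583
  S → negative
  λ: 75 + 52.431/60 = 75.8738500
  W ⇒ negate
Point 5:
  φ: degrees = first 2 digits = 11, minutes = 38.82742; 11 + 38.82742/60 = 11.6471237
  S ⇒ negate
  λ: split at 3 digits → 000° and 17.8087′; 0 + 17.8087/60 = 0.2968117
  W ⇒ negate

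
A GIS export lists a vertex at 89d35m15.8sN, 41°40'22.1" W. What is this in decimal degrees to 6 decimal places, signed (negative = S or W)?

φ: 89 + 35/60 + 15.8/3600 = 89.5877222
N → positive
λ: 40′ + 22.1″ = 40.36833′; 41 + 40.36833/60 = 41.6728056
W → negative

89.587722, -41.672806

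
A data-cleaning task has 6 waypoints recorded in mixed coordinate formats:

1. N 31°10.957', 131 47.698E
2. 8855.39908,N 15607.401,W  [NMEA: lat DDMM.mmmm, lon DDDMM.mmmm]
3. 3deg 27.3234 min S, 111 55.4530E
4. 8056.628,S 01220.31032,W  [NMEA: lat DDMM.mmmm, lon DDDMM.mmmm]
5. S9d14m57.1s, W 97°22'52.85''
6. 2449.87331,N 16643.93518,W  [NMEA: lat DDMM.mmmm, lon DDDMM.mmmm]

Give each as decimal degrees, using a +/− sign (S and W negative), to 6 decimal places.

Point 1:
  Latitude: 31 + 10.957/60 = 31.1826167
  N → positive
  λ: 47.698′ = 0.794967°; total 131.7949667
  E ⇒ keep positive
Point 2:
  Latitude: split at 2 digits → 88° and 55.39908′; 88 + 55.39908/60 = 88.9233180
  N → positive
  λ: split at 3 digits → 156° and 7.401′; 156 + 7.401/60 = 156.1233500
  hemisphere W, so the sign is −
Point 3:
  Lat: 27.3234′ = 0.455390°; total 3.4553900
  S ⇒ negate
  Lon: 111 + 55.453/60 = 111.9242167
  E → positive
Point 4:
  Latitude: split at 2 digits → 80° and 56.628′; 80 + 56.628/60 = 80.9438000
  S ⇒ negate
  λ: split at 3 digits → 012° and 20.31032′; 12 + 20.31032/60 = 12.3385053
  W ⇒ negate
Point 5:
  φ: 9 + 14/60 + 57.1/3600 = 9.2491944
  S → negative
  Longitude: 97° + 22/60 + 52.85/3600 = 97 + 0.366667 + 0.014681 = 97.3813472
  W ⇒ negate
Point 6:
  Latitude: degrees = first 2 digits = 24, minutes = 49.87331; 24 + 49.87331/60 = 24.8312218
  N → positive
  Lon: degrees = first 3 digits = 166, minutes = 43.93518; 166 + 43.93518/60 = 166.7322530
  hemisphere W, so the sign is −

1. 31.182617, 131.794967
2. 88.923318, -156.123350
3. -3.455390, 111.924217
4. -80.943800, -12.338505
5. -9.249194, -97.381347
6. 24.831222, -166.732253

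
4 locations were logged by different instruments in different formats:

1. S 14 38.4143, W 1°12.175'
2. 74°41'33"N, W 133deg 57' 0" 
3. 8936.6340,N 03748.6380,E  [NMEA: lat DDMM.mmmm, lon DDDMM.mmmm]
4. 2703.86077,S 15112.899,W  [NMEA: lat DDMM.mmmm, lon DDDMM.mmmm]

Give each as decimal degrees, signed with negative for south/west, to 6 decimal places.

1. -14.640238, -1.202917
2. 74.692500, -133.950000
3. 89.610567, 37.810633
4. -27.064346, -151.214983

Point 1:
  φ: 14 + 38.4143/60 = 14.6402383
  S ⇒ negate
  λ: 12.175′ = 0.202917°; total 1.2029167
  hemisphere W, so the sign is −
Point 2:
  Lat: 74° + 41/60 + 33/3600 = 74 + 0.683333 + 0.009167 = 74.6925000
  N → positive
  λ: 57′ + 0″ = 57.00000′; 133 + 57.00000/60 = 133.9500000
  W ⇒ negate
Point 3:
  φ: split at 2 digits → 89° and 36.634′; 89 + 36.634/60 = 89.6105667
  N ⇒ keep positive
  Longitude: split at 3 digits → 037° and 48.638′; 37 + 48.638/60 = 37.8106333
  E ⇒ keep positive
Point 4:
  Lat: split at 2 digits → 27° and 3.86077′; 27 + 3.86077/60 = 27.0643462
  S → negative
  λ: degrees = first 3 digits = 151, minutes = 12.899; 151 + 12.899/60 = 151.2149833
  W → negative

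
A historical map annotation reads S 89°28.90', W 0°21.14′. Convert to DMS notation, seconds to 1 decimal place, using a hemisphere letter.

89°28′54.0″ S, 0°21′8.4″ W

Lat: 28.90000′ → 28′ and 0.90000 × 60 = 54.000″
Longitude: 21.14000′ → 21′ and 0.14000 × 60 = 8.400″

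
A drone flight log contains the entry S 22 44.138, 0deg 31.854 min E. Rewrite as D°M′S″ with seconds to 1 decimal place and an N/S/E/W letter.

Lat: 44.13800′ → 44′ and 0.13800 × 60 = 8.280″
Lon: fractional minutes 0.85400 × 60 = 51.240″

22°44′8.3″ S, 0°31′51.2″ E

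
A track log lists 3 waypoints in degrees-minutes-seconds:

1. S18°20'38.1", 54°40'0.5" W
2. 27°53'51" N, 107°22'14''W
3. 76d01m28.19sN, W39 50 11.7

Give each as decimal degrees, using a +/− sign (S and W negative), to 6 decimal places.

Point 1:
  Latitude: 18° + 20/60 + 38.1/3600 = 18 + 0.333333 + 0.010583 = 18.3439167
  hemisphere S, so the sign is −
  Lon: 54 + 40/60 + 0.5/3600 = 54.6668056
  W → negative
Point 2:
  φ: 27 + 53/60 + 51/3600 = 27.8975000
  N ⇒ keep positive
  λ: 107° + 22/60 + 14/3600 = 107 + 0.366667 + 0.003889 = 107.3705556
  W ⇒ negate
Point 3:
  Lat: 76° + 1/60 + 28.19/3600 = 76 + 0.016667 + 0.007831 = 76.0244972
  N → positive
  Lon: 39° + 50/60 + 11.7/3600 = 39 + 0.833333 + 0.003250 = 39.8365833
  W → negative

1. -18.343917, -54.666806
2. 27.897500, -107.370556
3. 76.024497, -39.836583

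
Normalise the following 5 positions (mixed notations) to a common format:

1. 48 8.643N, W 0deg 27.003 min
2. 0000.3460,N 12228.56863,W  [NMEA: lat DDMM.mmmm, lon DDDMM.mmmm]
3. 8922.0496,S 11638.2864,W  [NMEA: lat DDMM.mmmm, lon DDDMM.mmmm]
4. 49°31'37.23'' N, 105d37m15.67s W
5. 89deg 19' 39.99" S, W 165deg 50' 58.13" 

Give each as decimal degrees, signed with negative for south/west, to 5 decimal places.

1. 48.14405, -0.45005
2. 0.00577, -122.47614
3. -89.36749, -116.63811
4. 49.52701, -105.62102
5. -89.32778, -165.84948

Point 1:
  Latitude: 8.643′ = 0.144050°; total 48.144050
  N → positive
  Longitude: 0 + 27.003/60 = 0.450050
  hemisphere W, so the sign is −
Point 2:
  Latitude: split at 2 digits → 00° and 0.346′; 0 + 0.346/60 = 0.005767
  N ⇒ keep positive
  λ: split at 3 digits → 122° and 28.56863′; 122 + 28.56863/60 = 122.476144
  W ⇒ negate
Point 3:
  Latitude: split at 2 digits → 89° and 22.0496′; 89 + 22.0496/60 = 89.367493
  S → negative
  Lon: split at 3 digits → 116° and 38.2864′; 116 + 38.2864/60 = 116.638107
  W → negative
Point 4:
  φ: 49° + 31/60 + 37.23/3600 = 49 + 0.516667 + 0.010342 = 49.527008
  N ⇒ keep positive
  Longitude: 105 + 37/60 + 15.67/3600 = 105.621019
  W → negative
Point 5:
  Lat: 89° + 19/60 + 39.99/3600 = 89 + 0.316667 + 0.011108 = 89.327775
  hemisphere S, so the sign is −
  Longitude: 165° + 50/60 + 58.13/3600 = 165 + 0.833333 + 0.016147 = 165.849481
  W ⇒ negate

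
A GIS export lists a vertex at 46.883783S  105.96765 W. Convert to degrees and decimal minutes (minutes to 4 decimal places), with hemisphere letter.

46° 53.0270′ S, 105° 58.0590′ W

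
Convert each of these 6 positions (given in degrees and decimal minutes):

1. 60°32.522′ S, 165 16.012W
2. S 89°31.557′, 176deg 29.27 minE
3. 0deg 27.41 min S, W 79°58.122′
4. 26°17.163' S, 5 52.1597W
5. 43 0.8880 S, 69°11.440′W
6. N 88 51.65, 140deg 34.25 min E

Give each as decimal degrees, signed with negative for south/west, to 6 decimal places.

Point 1:
  φ: 60 + 32.522/60 = 60.5420333
  S → negative
  λ: 16.012′ = 0.266867°; total 165.2668667
  W → negative
Point 2:
  Lat: 89 + 31.557/60 = 89.5259500
  S ⇒ negate
  Lon: 29.27′ = 0.487833°; total 176.4878333
  E ⇒ keep positive
Point 3:
  Latitude: 27.41′ = 0.456833°; total 0.4568333
  S → negative
  Lon: 58.122′ = 0.968700°; total 79.9687000
  W ⇒ negate
Point 4:
  Latitude: 26 + 17.163/60 = 26.2860500
  S → negative
  Lon: 52.1597′ = 0.869328°; total 5.8693283
  W → negative
Point 5:
  Latitude: 0.888′ = 0.014800°; total 43.0148000
  S ⇒ negate
  λ: 69 + 11.44/60 = 69.1906667
  W → negative
Point 6:
  φ: 88 + 51.65/60 = 88.8608333
  N → positive
  λ: 34.25′ = 0.570833°; total 140.5708333
  E ⇒ keep positive

1. -60.542033, -165.266867
2. -89.525950, 176.487833
3. -0.456833, -79.968700
4. -26.286050, -5.869328
5. -43.014800, -69.190667
6. 88.860833, 140.570833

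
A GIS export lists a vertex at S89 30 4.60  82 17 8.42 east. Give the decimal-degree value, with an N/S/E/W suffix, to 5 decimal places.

89.50128° S, 82.28567° E

φ: 89 + 30/60 + 4.6/3600 = 89.501278
Longitude: 82° + 17/60 + 8.42/3600 = 82 + 0.283333 + 0.002339 = 82.285672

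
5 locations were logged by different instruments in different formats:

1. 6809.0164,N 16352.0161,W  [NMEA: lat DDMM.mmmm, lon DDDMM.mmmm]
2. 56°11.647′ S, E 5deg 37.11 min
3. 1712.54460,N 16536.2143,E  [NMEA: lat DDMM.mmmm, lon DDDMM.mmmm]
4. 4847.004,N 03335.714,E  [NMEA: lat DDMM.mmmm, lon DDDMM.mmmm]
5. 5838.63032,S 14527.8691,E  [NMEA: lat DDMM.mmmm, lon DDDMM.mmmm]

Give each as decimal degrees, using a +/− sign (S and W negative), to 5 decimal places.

Point 1:
  Latitude: degrees = first 2 digits = 68, minutes = 9.0164; 68 + 9.0164/60 = 68.150273
  N ⇒ keep positive
  Longitude: split at 3 digits → 163° and 52.0161′; 163 + 52.0161/60 = 163.866935
  W ⇒ negate
Point 2:
  φ: 11.647′ = 0.194117°; total 56.194117
  S ⇒ negate
  Longitude: 5 + 37.11/60 = 5.618500
  E ⇒ keep positive
Point 3:
  Latitude: split at 2 digits → 17° and 12.5446′; 17 + 12.5446/60 = 17.209077
  N ⇒ keep positive
  Lon: degrees = first 3 digits = 165, minutes = 36.2143; 165 + 36.2143/60 = 165.603572
  E ⇒ keep positive
Point 4:
  φ: split at 2 digits → 48° and 47.004′; 48 + 47.004/60 = 48.783400
  N → positive
  Lon: split at 3 digits → 033° and 35.714′; 33 + 35.714/60 = 33.595233
  E → positive
Point 5:
  Lat: degrees = first 2 digits = 58, minutes = 38.63032; 58 + 38.63032/60 = 58.643839
  S ⇒ negate
  Longitude: split at 3 digits → 145° and 27.8691′; 145 + 27.8691/60 = 145.464485
  E ⇒ keep positive

1. 68.15027, -163.86694
2. -56.19412, 5.61850
3. 17.20908, 165.60357
4. 48.78340, 33.59523
5. -58.64384, 145.46449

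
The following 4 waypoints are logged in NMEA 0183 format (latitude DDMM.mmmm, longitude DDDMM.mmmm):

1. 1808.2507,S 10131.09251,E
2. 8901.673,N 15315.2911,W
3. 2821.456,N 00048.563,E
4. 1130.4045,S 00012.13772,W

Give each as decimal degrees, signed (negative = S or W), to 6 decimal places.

Point 1:
  Lat: split at 2 digits → 18° and 8.2507′; 18 + 8.2507/60 = 18.1375117
  S → negative
  λ: degrees = first 3 digits = 101, minutes = 31.09251; 101 + 31.09251/60 = 101.5182085
  E ⇒ keep positive
Point 2:
  Lat: split at 2 digits → 89° and 1.673′; 89 + 1.673/60 = 89.0278833
  N ⇒ keep positive
  Longitude: split at 3 digits → 153° and 15.2911′; 153 + 15.2911/60 = 153.2548517
  W → negative
Point 3:
  Lat: degrees = first 2 digits = 28, minutes = 21.456; 28 + 21.456/60 = 28.3576000
  N → positive
  Longitude: split at 3 digits → 000° and 48.563′; 0 + 48.563/60 = 0.8093833
  E → positive
Point 4:
  Lat: degrees = first 2 digits = 11, minutes = 30.4045; 11 + 30.4045/60 = 11.5067417
  S → negative
  Longitude: split at 3 digits → 000° and 12.13772′; 0 + 12.13772/60 = 0.2022953
  hemisphere W, so the sign is −

1. -18.137512, 101.518209
2. 89.027883, -153.254852
3. 28.357600, 0.809383
4. -11.506742, -0.202295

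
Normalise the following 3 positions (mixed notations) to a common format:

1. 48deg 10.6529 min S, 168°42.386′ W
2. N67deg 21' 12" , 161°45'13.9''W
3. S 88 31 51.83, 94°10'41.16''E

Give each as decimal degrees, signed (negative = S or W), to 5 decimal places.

Point 1:
  Latitude: 48 + 10.6529/60 = 48.177548
  S → negative
  Longitude: 168 + 42.386/60 = 168.706433
  W ⇒ negate
Point 2:
  φ: 21′ + 12″ = 21.20000′; 67 + 21.20000/60 = 67.353333
  N → positive
  Longitude: 45′ + 13.9″ = 45.23167′; 161 + 45.23167/60 = 161.753861
  W ⇒ negate
Point 3:
  Lat: 88 + 31/60 + 51.83/3600 = 88.531064
  S ⇒ negate
  Lon: 94° + 10/60 + 41.16/3600 = 94 + 0.166667 + 0.011433 = 94.178100
  E → positive

1. -48.17755, -168.70643
2. 67.35333, -161.75386
3. -88.53106, 94.17810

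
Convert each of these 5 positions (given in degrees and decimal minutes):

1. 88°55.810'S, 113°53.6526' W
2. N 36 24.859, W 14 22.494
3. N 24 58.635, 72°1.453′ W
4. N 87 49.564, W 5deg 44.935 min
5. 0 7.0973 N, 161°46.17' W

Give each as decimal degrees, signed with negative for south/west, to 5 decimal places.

1. -88.93017, -113.89421
2. 36.41432, -14.37490
3. 24.97725, -72.02422
4. 87.82607, -5.74892
5. 0.11829, -161.76950

Point 1:
  Lat: 88 + 55.81/60 = 88.930167
  hemisphere S, so the sign is −
  Longitude: 53.6526′ = 0.894210°; total 113.894210
  W → negative
Point 2:
  Lat: 36 + 24.859/60 = 36.414317
  N ⇒ keep positive
  λ: 22.494′ = 0.374900°; total 14.374900
  hemisphere W, so the sign is −
Point 3:
  Latitude: 58.635′ = 0.977250°; total 24.977250
  N → positive
  Longitude: 72 + 1.453/60 = 72.024217
  W ⇒ negate
Point 4:
  Lat: 87 + 49.564/60 = 87.826067
  N → positive
  Lon: 44.935′ = 0.748917°; total 5.748917
  W ⇒ negate
Point 5:
  Latitude: 7.0973′ = 0.118288°; total 0.118288
  N → positive
  Longitude: 161 + 46.17/60 = 161.769500
  W ⇒ negate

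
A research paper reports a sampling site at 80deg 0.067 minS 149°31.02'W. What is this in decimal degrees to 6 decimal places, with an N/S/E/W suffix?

Lat: 0.067′ = 0.001117°; total 80.0011167
λ: 31.02′ = 0.517000°; total 149.5170000

80.001117° S, 149.517000° W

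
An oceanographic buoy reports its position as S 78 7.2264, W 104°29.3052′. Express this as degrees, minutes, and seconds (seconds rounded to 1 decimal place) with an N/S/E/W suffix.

78°07′13.6″ S, 104°29′18.3″ W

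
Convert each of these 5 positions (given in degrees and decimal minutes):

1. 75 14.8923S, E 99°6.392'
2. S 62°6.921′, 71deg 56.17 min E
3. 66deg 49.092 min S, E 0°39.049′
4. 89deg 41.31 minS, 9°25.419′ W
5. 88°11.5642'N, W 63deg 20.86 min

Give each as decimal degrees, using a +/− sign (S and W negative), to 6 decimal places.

1. -75.248205, 99.106533
2. -62.115350, 71.936167
3. -66.818200, 0.650817
4. -89.688500, -9.423650
5. 88.192737, -63.347667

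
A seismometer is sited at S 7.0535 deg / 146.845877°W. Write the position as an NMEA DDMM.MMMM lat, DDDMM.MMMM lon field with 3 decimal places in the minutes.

Latitude: 7° + 0.053500 × 60 = 7° 3.21000′
Longitude: 146° + 0.845877 × 60 = 146° 50.75262′

0703.210,S / 14650.753,W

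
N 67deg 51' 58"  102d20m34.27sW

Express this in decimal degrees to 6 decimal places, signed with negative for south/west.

67.866111, -102.342853

φ: 67 + 51/60 + 58/3600 = 67.8661111
N ⇒ keep positive
Longitude: 102° + 20/60 + 34.27/3600 = 102 + 0.333333 + 0.009519 = 102.3428528
W ⇒ negate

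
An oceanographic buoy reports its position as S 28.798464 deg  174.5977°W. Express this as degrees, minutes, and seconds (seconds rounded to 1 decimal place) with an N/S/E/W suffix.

28°47′54.5″ S, 174°35′51.7″ W

Lat: whole degrees 28; 47.90784′ → 47′ and 54.470″
Longitude: 0.597700 × 60 = 35.86200′ → 35′, remainder × 60 = 51.720″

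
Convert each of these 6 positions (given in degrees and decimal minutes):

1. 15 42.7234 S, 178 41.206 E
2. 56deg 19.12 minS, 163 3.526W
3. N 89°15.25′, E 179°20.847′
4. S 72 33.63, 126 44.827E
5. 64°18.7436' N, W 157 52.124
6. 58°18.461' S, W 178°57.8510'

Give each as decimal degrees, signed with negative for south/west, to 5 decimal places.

1. -15.71206, 178.68677
2. -56.31867, -163.05877
3. 89.25417, 179.34745
4. -72.56050, 126.74712
5. 64.31239, -157.86873
6. -58.30768, -178.96418

Point 1:
  Lat: 42.7234′ = 0.712057°; total 15.712057
  S → negative
  Longitude: 41.206′ = 0.686767°; total 178.686767
  E → positive
Point 2:
  φ: 19.12′ = 0.318667°; total 56.318667
  hemisphere S, so the sign is −
  λ: 3.526′ = 0.058767°; total 163.058767
  W → negative
Point 3:
  Lat: 15.25′ = 0.254167°; total 89.254167
  N ⇒ keep positive
  Longitude: 179 + 20.847/60 = 179.347450
  E → positive
Point 4:
  Latitude: 72 + 33.63/60 = 72.560500
  hemisphere S, so the sign is −
  Longitude: 44.827′ = 0.747117°; total 126.747117
  E → positive
Point 5:
  Lat: 64 + 18.7436/60 = 64.312393
  N → positive
  λ: 52.124′ = 0.868733°; total 157.868733
  hemisphere W, so the sign is −
Point 6:
  Lat: 18.461′ = 0.307683°; total 58.307683
  S → negative
  Lon: 178 + 57.851/60 = 178.964183
  W → negative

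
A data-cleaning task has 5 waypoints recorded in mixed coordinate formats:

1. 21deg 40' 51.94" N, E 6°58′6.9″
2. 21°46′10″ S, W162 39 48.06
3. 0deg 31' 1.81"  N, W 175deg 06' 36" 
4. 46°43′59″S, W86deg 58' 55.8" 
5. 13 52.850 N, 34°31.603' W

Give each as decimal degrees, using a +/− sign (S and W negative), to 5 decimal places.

1. 21.68109, 6.96858
2. -21.76944, -162.66335
3. 0.51717, -175.11000
4. -46.73306, -86.98217
5. 13.88083, -34.52672

Point 1:
  Latitude: 40′ + 51.94″ = 40.86567′; 21 + 40.86567/60 = 21.681094
  N → positive
  Longitude: 58′ + 6.9″ = 58.11500′; 6 + 58.11500/60 = 6.968583
  E → positive
Point 2:
  Lat: 21 + 46/60 + 10/3600 = 21.769444
  hemisphere S, so the sign is −
  Lon: 39′ + 48.06″ = 39.80100′; 162 + 39.80100/60 = 162.663350
  W ⇒ negate
Point 3:
  Lat: 31′ + 1.81″ = 31.03017′; 0 + 31.03017/60 = 0.517169
  N ⇒ keep positive
  λ: 6′ + 36″ = 6.60000′; 175 + 6.60000/60 = 175.110000
  W → negative
Point 4:
  Latitude: 46° + 43/60 + 59/3600 = 46 + 0.716667 + 0.016389 = 46.733056
  S → negative
  λ: 58′ + 55.8″ = 58.93000′; 86 + 58.93000/60 = 86.982167
  W ⇒ negate
Point 5:
  Latitude: 52.85′ = 0.880833°; total 13.880833
  N → positive
  Lon: 34 + 31.603/60 = 34.526717
  W → negative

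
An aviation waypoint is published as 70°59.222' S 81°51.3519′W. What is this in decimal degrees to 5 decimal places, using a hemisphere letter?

Latitude: 70 + 59.222/60 = 70.987033
Lon: 81 + 51.3519/60 = 81.855865

70.98703° S, 81.85587° W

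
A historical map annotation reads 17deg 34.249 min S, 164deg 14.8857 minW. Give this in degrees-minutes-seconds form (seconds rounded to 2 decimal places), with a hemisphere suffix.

17°34′14.94″ S, 164°14′53.14″ W

Lat: 34.24900′ → 34′ and 0.24900 × 60 = 14.9400″
Lon: 14.88570′ → 14′ and 0.88570 × 60 = 53.1420″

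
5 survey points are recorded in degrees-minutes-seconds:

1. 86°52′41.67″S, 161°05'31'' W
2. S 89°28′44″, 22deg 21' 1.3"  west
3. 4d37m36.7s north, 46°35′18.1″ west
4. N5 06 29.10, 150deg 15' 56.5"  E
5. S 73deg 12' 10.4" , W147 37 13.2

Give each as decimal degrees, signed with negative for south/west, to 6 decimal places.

Point 1:
  Latitude: 52′ + 41.67″ = 52.69450′; 86 + 52.69450/60 = 86.8782417
  hemisphere S, so the sign is −
  Longitude: 161° + 5/60 + 31/3600 = 161 + 0.083333 + 0.008611 = 161.0919444
  hemisphere W, so the sign is −
Point 2:
  φ: 89° + 28/60 + 44/3600 = 89 + 0.466667 + 0.012222 = 89.4788889
  hemisphere S, so the sign is −
  λ: 22 + 21/60 + 1.3/3600 = 22.3503611
  hemisphere W, so the sign is −
Point 3:
  Latitude: 4° + 37/60 + 36.7/3600 = 4 + 0.616667 + 0.010194 = 4.6268611
  N ⇒ keep positive
  Lon: 35′ + 18.1″ = 35.30167′; 46 + 35.30167/60 = 46.5883611
  W ⇒ negate
Point 4:
  Latitude: 6′ + 29.1″ = 6.48500′; 5 + 6.48500/60 = 5.1080833
  N → positive
  Longitude: 150 + 15/60 + 56.5/3600 = 150.2656944
  E ⇒ keep positive
Point 5:
  φ: 73 + 12/60 + 10.4/3600 = 73.2028889
  hemisphere S, so the sign is −
  λ: 37′ + 13.2″ = 37.22000′; 147 + 37.22000/60 = 147.6203333
  hemisphere W, so the sign is −

1. -86.878242, -161.091944
2. -89.478889, -22.350361
3. 4.626861, -46.588361
4. 5.108083, 150.265694
5. -73.202889, -147.620333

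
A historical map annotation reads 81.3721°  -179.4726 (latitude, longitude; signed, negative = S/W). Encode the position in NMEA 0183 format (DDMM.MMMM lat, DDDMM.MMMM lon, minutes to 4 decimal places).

8122.3260,N / 17928.3560,W

Lat: fractional part 0.372100 → 22.326000 minutes
Longitude is negative → W; |value| = 179.472600
Lon: 179° + 0.472600 × 60 = 179° 28.356000′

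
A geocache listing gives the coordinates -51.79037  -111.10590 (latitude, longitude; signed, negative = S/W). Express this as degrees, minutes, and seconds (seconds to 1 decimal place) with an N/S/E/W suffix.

51°47′25.3″ S, 111°06′21.2″ W

Latitude is negative → S; |value| = 51.790370
Latitude: whole degrees 51; 47.42220′ → 47′ and 25.332″
Longitude is negative → W; |value| = 111.105900
λ: 0.105900° → 6.35400′; 0.35400 × 60 = 21.240″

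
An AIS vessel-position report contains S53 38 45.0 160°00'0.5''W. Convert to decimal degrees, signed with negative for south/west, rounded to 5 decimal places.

-53.64583, -160.00014

Latitude: 53 + 38/60 + 45/3600 = 53.645833
hemisphere S, so the sign is −
Lon: 160° + 0/60 + 0.5/3600 = 160 + 0.000000 + 0.000139 = 160.000139
hemisphere W, so the sign is −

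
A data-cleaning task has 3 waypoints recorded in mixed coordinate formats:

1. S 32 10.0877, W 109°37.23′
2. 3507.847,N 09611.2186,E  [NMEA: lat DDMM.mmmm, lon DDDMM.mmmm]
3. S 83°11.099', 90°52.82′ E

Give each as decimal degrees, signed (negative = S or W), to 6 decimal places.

Point 1:
  Latitude: 32 + 10.0877/60 = 32.1681283
  hemisphere S, so the sign is −
  Longitude: 109 + 37.23/60 = 109.6205000
  hemisphere W, so the sign is −
Point 2:
  Latitude: degrees = first 2 digits = 35, minutes = 7.847; 35 + 7.847/60 = 35.1307833
  N → positive
  Longitude: split at 3 digits → 096° and 11.2186′; 96 + 11.2186/60 = 96.1869767
  E ⇒ keep positive
Point 3:
  Latitude: 83 + 11.099/60 = 83.1849833
  hemisphere S, so the sign is −
  λ: 90 + 52.82/60 = 90.8803333
  E → positive

1. -32.168128, -109.620500
2. 35.130783, 96.186977
3. -83.184983, 90.880333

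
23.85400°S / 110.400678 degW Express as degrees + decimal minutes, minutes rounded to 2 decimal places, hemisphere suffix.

23° 51.24′ S, 110° 24.04′ W

Latitude: minutes = (23.854000 − 23) × 60 = 51.2400
Longitude: minutes = (110.400678 − 110) × 60 = 24.0407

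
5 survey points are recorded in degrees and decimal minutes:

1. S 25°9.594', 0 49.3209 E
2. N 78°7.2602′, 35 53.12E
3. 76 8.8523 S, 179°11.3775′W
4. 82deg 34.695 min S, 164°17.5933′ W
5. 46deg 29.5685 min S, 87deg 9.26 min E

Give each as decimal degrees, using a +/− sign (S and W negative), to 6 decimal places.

Point 1:
  Latitude: 25 + 9.594/60 = 25.1599000
  S → negative
  Lon: 0 + 49.3209/60 = 0.8220150
  E ⇒ keep positive
Point 2:
  Lat: 7.2602′ = 0.121003°; total 78.1210033
  N ⇒ keep positive
  Longitude: 53.12′ = 0.885333°; total 35.8853333
  E ⇒ keep positive
Point 3:
  Latitude: 76 + 8.8523/60 = 76.1475383
  S ⇒ negate
  Longitude: 179 + 11.3775/60 = 179.1896250
  W ⇒ negate
Point 4:
  φ: 82 + 34.695/60 = 82.5782500
  S ⇒ negate
  λ: 17.5933′ = 0.293222°; total 164.2932217
  W ⇒ negate
Point 5:
  Lat: 29.5685′ = 0.492808°; total 46.4928083
  S ⇒ negate
  Longitude: 9.26′ = 0.154333°; total 87.1543333
  E ⇒ keep positive

1. -25.159900, 0.822015
2. 78.121003, 35.885333
3. -76.147538, -179.189625
4. -82.578250, -164.293222
5. -46.492808, 87.154333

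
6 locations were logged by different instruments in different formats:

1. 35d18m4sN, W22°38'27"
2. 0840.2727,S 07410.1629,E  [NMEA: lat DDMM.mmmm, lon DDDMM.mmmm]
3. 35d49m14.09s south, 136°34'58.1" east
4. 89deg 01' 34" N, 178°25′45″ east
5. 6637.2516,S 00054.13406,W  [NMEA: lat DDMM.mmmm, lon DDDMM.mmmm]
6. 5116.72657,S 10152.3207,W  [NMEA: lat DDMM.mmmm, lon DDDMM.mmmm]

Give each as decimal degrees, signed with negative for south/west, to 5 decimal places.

Point 1:
  Lat: 35 + 18/60 + 4/3600 = 35.301111
  N → positive
  Lon: 22 + 38/60 + 27/3600 = 22.640833
  W → negative
Point 2:
  Latitude: degrees = first 2 digits = 8, minutes = 40.2727; 8 + 40.2727/60 = 8.671212
  S → negative
  Lon: split at 3 digits → 074° and 10.1629′; 74 + 10.1629/60 = 74.169382
  E → positive
Point 3:
  φ: 35° + 49/60 + 14.09/3600 = 35 + 0.816667 + 0.003914 = 35.820581
  hemisphere S, so the sign is −
  Longitude: 136 + 34/60 + 58.1/3600 = 136.582806
  E ⇒ keep positive
Point 4:
  Latitude: 89 + 1/60 + 34/3600 = 89.026111
  N → positive
  Longitude: 178° + 25/60 + 45/3600 = 178 + 0.416667 + 0.012500 = 178.429167
  E ⇒ keep positive
Point 5:
  Latitude: split at 2 digits → 66° and 37.2516′; 66 + 37.2516/60 = 66.620860
  hemisphere S, so the sign is −
  Longitude: split at 3 digits → 000° and 54.13406′; 0 + 54.13406/60 = 0.902234
  hemisphere W, so the sign is −
Point 6:
  Lat: degrees = first 2 digits = 51, minutes = 16.72657; 51 + 16.72657/60 = 51.278776
  S → negative
  Lon: split at 3 digits → 101° and 52.3207′; 101 + 52.3207/60 = 101.872012
  W ⇒ negate

1. 35.30111, -22.64083
2. -8.67121, 74.16938
3. -35.82058, 136.58281
4. 89.02611, 178.42917
5. -66.62086, -0.90223
6. -51.27878, -101.87201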